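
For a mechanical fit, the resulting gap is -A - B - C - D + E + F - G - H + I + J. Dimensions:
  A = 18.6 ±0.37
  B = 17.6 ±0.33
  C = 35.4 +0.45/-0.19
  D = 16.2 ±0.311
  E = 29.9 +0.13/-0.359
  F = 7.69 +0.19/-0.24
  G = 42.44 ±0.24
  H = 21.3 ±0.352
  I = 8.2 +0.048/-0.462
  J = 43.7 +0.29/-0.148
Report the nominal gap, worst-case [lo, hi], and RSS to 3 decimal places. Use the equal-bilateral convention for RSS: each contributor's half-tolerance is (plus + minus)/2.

nominal=-62.050 wc=[-65.312,-59.599] rss=0.919

Stack each dimension's contribution:
  -A: nom -18.600 → Σnom=-18.600; wc +0.370/-0.370 → slack +0.370/-0.370; half-tol=0.370, Σhalf²=0.136900
  -B: nom -17.600 → Σnom=-36.200; wc +0.330/-0.330 → slack +0.700/-0.700; half-tol=0.330, Σhalf²=0.245800
  -C: nom -35.400 → Σnom=-71.600; wc +0.190/-0.450 → slack +0.890/-1.150; half-tol=0.320, Σhalf²=0.348200
  -D: nom -16.200 → Σnom=-87.800; wc +0.311/-0.311 → slack +1.201/-1.461; half-tol=0.311, Σhalf²=0.444921
  +E: nom +29.900 → Σnom=-57.900; wc +0.130/-0.359 → slack +1.331/-1.820; half-tol=0.244, Σhalf²=0.504701
  +F: nom +7.690 → Σnom=-50.210; wc +0.190/-0.240 → slack +1.521/-2.060; half-tol=0.215, Σhalf²=0.550926
  -G: nom -42.440 → Σnom=-92.650; wc +0.240/-0.240 → slack +1.761/-2.300; half-tol=0.240, Σhalf²=0.608526
  -H: nom -21.300 → Σnom=-113.950; wc +0.352/-0.352 → slack +2.113/-2.652; half-tol=0.352, Σhalf²=0.732430
  +I: nom +8.200 → Σnom=-105.750; wc +0.048/-0.462 → slack +2.161/-3.114; half-tol=0.255, Σhalf²=0.797455
  +J: nom +43.700 → Σnom=-62.050; wc +0.290/-0.148 → slack +2.451/-3.262; half-tol=0.219, Σhalf²=0.845416
Nominal = -62.050. Worst-case = [-62.050 - 3.262, -62.050 + 2.451] = [-65.312, -59.599]. RSS = √0.845416 = 0.919.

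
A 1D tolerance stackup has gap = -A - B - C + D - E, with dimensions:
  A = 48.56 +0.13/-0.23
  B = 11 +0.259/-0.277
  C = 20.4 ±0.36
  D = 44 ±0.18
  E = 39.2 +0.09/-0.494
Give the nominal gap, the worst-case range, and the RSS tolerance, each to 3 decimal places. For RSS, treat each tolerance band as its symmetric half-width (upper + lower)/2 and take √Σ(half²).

nominal=-75.160 wc=[-76.179,-73.619] rss=0.593

Stack each dimension's contribution:
  -A: nom -48.560 → Σnom=-48.560; wc +0.230/-0.130 → slack +0.230/-0.130; half-tol=0.180, Σhalf²=0.032400
  -B: nom -11.000 → Σnom=-59.560; wc +0.277/-0.259 → slack +0.507/-0.389; half-tol=0.268, Σhalf²=0.104224
  -C: nom -20.400 → Σnom=-79.960; wc +0.360/-0.360 → slack +0.867/-0.749; half-tol=0.360, Σhalf²=0.233824
  +D: nom +44.000 → Σnom=-35.960; wc +0.180/-0.180 → slack +1.047/-0.929; half-tol=0.180, Σhalf²=0.266224
  -E: nom -39.200 → Σnom=-75.160; wc +0.494/-0.090 → slack +1.541/-1.019; half-tol=0.292, Σhalf²=0.351488
Nominal = -75.160. Worst-case = [-75.160 - 1.019, -75.160 + 1.541] = [-76.179, -73.619]. RSS = √0.351488 = 0.593.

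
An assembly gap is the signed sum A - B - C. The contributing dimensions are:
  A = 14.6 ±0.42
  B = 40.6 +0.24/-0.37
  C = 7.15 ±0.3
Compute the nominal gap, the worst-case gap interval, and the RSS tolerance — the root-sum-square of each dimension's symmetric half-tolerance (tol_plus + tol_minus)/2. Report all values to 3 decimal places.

nominal=-33.150 wc=[-34.110,-32.060] rss=0.600

Stack each dimension's contribution:
  +A: nom +14.600 → Σnom=14.600; wc +0.420/-0.420 → slack +0.420/-0.420; half-tol=0.420, Σhalf²=0.176400
  -B: nom -40.600 → Σnom=-26.000; wc +0.370/-0.240 → slack +0.790/-0.660; half-tol=0.305, Σhalf²=0.269425
  -C: nom -7.150 → Σnom=-33.150; wc +0.300/-0.300 → slack +1.090/-0.960; half-tol=0.300, Σhalf²=0.359425
Nominal = -33.150. Worst-case = [-33.150 - 0.960, -33.150 + 1.090] = [-34.110, -32.060]. RSS = √0.359425 = 0.600.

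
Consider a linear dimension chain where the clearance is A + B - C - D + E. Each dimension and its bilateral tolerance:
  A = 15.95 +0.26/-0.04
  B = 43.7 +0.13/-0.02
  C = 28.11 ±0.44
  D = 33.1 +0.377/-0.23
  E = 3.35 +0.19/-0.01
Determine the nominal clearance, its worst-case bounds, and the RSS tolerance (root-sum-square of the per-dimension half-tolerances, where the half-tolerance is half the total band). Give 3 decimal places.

nominal=1.790 wc=[0.903,3.040] rss=0.569

Stack each dimension's contribution:
  +A: nom +15.950 → Σnom=15.950; wc +0.260/-0.040 → slack +0.260/-0.040; half-tol=0.150, Σhalf²=0.022500
  +B: nom +43.700 → Σnom=59.650; wc +0.130/-0.020 → slack +0.390/-0.060; half-tol=0.075, Σhalf²=0.028125
  -C: nom -28.110 → Σnom=31.540; wc +0.440/-0.440 → slack +0.830/-0.500; half-tol=0.440, Σhalf²=0.221725
  -D: nom -33.100 → Σnom=-1.560; wc +0.230/-0.377 → slack +1.060/-0.877; half-tol=0.303, Σhalf²=0.313837
  +E: nom +3.350 → Σnom=1.790; wc +0.190/-0.010 → slack +1.250/-0.887; half-tol=0.100, Σhalf²=0.323837
Nominal = 1.790. Worst-case = [1.790 - 0.887, 1.790 + 1.250] = [0.903, 3.040]. RSS = √0.323837 = 0.569.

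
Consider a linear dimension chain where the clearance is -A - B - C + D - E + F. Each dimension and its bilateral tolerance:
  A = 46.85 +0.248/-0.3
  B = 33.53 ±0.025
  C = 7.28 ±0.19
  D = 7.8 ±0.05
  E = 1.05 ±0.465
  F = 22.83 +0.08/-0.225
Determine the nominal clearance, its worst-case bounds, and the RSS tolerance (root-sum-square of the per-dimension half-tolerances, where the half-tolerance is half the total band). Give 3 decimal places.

nominal=-58.080 wc=[-59.283,-56.970] rss=0.595

Stack each dimension's contribution:
  -A: nom -46.850 → Σnom=-46.850; wc +0.300/-0.248 → slack +0.300/-0.248; half-tol=0.274, Σhalf²=0.075076
  -B: nom -33.530 → Σnom=-80.380; wc +0.025/-0.025 → slack +0.325/-0.273; half-tol=0.025, Σhalf²=0.075701
  -C: nom -7.280 → Σnom=-87.660; wc +0.190/-0.190 → slack +0.515/-0.463; half-tol=0.190, Σhalf²=0.111801
  +D: nom +7.800 → Σnom=-79.860; wc +0.050/-0.050 → slack +0.565/-0.513; half-tol=0.050, Σhalf²=0.114301
  -E: nom -1.050 → Σnom=-80.910; wc +0.465/-0.465 → slack +1.030/-0.978; half-tol=0.465, Σhalf²=0.330526
  +F: nom +22.830 → Σnom=-58.080; wc +0.080/-0.225 → slack +1.110/-1.203; half-tol=0.152, Σhalf²=0.353782
Nominal = -58.080. Worst-case = [-58.080 - 1.203, -58.080 + 1.110] = [-59.283, -56.970]. RSS = √0.353782 = 0.595.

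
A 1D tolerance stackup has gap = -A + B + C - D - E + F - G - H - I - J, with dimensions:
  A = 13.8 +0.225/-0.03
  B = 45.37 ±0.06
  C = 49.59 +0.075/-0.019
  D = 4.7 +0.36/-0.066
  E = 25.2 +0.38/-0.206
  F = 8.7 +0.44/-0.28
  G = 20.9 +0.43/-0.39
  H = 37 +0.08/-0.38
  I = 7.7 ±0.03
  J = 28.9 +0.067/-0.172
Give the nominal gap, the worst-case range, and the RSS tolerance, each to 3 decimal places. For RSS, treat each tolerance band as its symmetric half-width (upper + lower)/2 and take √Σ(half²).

nominal=-34.540 wc=[-36.471,-32.691] rss=0.720

Stack each dimension's contribution:
  -A: nom -13.800 → Σnom=-13.800; wc +0.030/-0.225 → slack +0.030/-0.225; half-tol=0.128, Σhalf²=0.016256
  +B: nom +45.370 → Σnom=31.570; wc +0.060/-0.060 → slack +0.090/-0.285; half-tol=0.060, Σhalf²=0.019856
  +C: nom +49.590 → Σnom=81.160; wc +0.075/-0.019 → slack +0.165/-0.304; half-tol=0.047, Σhalf²=0.022065
  -D: nom -4.700 → Σnom=76.460; wc +0.066/-0.360 → slack +0.231/-0.664; half-tol=0.213, Σhalf²=0.067434
  -E: nom -25.200 → Σnom=51.260; wc +0.206/-0.380 → slack +0.437/-1.044; half-tol=0.293, Σhalf²=0.153283
  +F: nom +8.700 → Σnom=59.960; wc +0.440/-0.280 → slack +0.877/-1.324; half-tol=0.360, Σhalf²=0.282883
  -G: nom -20.900 → Σnom=39.060; wc +0.390/-0.430 → slack +1.267/-1.754; half-tol=0.410, Σhalf²=0.450983
  -H: nom -37.000 → Σnom=2.060; wc +0.380/-0.080 → slack +1.647/-1.834; half-tol=0.230, Σhalf²=0.503883
  -I: nom -7.700 → Σnom=-5.640; wc +0.030/-0.030 → slack +1.677/-1.864; half-tol=0.030, Σhalf²=0.504783
  -J: nom -28.900 → Σnom=-34.540; wc +0.172/-0.067 → slack +1.849/-1.931; half-tol=0.119, Σhalf²=0.519064
Nominal = -34.540. Worst-case = [-34.540 - 1.931, -34.540 + 1.849] = [-36.471, -32.691]. RSS = √0.519064 = 0.720.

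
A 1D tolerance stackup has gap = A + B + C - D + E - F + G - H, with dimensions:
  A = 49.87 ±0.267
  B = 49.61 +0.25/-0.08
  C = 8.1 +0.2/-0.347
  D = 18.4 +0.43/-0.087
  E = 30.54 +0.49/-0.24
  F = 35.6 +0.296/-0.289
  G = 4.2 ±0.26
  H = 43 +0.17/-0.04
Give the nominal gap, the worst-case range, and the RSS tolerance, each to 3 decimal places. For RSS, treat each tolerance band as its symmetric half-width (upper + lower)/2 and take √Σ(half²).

Stack each dimension's contribution:
  +A: nom +49.870 → Σnom=49.870; wc +0.267/-0.267 → slack +0.267/-0.267; half-tol=0.267, Σhalf²=0.071289
  +B: nom +49.610 → Σnom=99.480; wc +0.250/-0.080 → slack +0.517/-0.347; half-tol=0.165, Σhalf²=0.098514
  +C: nom +8.100 → Σnom=107.580; wc +0.200/-0.347 → slack +0.717/-0.694; half-tol=0.273, Σhalf²=0.173316
  -D: nom -18.400 → Σnom=89.180; wc +0.087/-0.430 → slack +0.804/-1.124; half-tol=0.259, Σhalf²=0.240139
  +E: nom +30.540 → Σnom=119.720; wc +0.490/-0.240 → slack +1.294/-1.364; half-tol=0.365, Σhalf²=0.373363
  -F: nom -35.600 → Σnom=84.120; wc +0.289/-0.296 → slack +1.583/-1.660; half-tol=0.292, Σhalf²=0.458920
  +G: nom +4.200 → Σnom=88.320; wc +0.260/-0.260 → slack +1.843/-1.920; half-tol=0.260, Σhalf²=0.526520
  -H: nom -43.000 → Σnom=45.320; wc +0.040/-0.170 → slack +1.883/-2.090; half-tol=0.105, Σhalf²=0.537545
Nominal = 45.320. Worst-case = [45.320 - 2.090, 45.320 + 1.883] = [43.230, 47.203]. RSS = √0.537545 = 0.733.

nominal=45.320 wc=[43.230,47.203] rss=0.733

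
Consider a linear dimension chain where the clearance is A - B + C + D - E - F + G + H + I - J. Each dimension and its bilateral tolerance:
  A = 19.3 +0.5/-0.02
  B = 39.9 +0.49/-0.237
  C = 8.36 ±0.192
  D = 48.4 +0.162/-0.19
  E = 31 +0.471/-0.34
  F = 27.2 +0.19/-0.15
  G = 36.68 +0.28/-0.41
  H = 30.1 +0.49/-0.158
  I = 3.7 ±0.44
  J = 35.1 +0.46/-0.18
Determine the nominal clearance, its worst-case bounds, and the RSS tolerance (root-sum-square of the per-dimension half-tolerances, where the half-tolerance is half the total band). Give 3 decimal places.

Stack each dimension's contribution:
  +A: nom +19.300 → Σnom=19.300; wc +0.500/-0.020 → slack +0.500/-0.020; half-tol=0.260, Σhalf²=0.067600
  -B: nom -39.900 → Σnom=-20.600; wc +0.237/-0.490 → slack +0.737/-0.510; half-tol=0.363, Σhalf²=0.199732
  +C: nom +8.360 → Σnom=-12.240; wc +0.192/-0.192 → slack +0.929/-0.702; half-tol=0.192, Σhalf²=0.236596
  +D: nom +48.400 → Σnom=36.160; wc +0.162/-0.190 → slack +1.091/-0.892; half-tol=0.176, Σhalf²=0.267572
  -E: nom -31.000 → Σnom=5.160; wc +0.340/-0.471 → slack +1.431/-1.363; half-tol=0.405, Σhalf²=0.432002
  -F: nom -27.200 → Σnom=-22.040; wc +0.150/-0.190 → slack +1.581/-1.553; half-tol=0.170, Σhalf²=0.460902
  +G: nom +36.680 → Σnom=14.640; wc +0.280/-0.410 → slack +1.861/-1.963; half-tol=0.345, Σhalf²=0.579927
  +H: nom +30.100 → Σnom=44.740; wc +0.490/-0.158 → slack +2.351/-2.121; half-tol=0.324, Σhalf²=0.684903
  +I: nom +3.700 → Σnom=48.440; wc +0.440/-0.440 → slack +2.791/-2.561; half-tol=0.440, Σhalf²=0.878503
  -J: nom -35.100 → Σnom=13.340; wc +0.180/-0.460 → slack +2.971/-3.021; half-tol=0.320, Σhalf²=0.980903
Nominal = 13.340. Worst-case = [13.340 - 3.021, 13.340 + 2.971] = [10.319, 16.311]. RSS = √0.980903 = 0.990.

nominal=13.340 wc=[10.319,16.311] rss=0.990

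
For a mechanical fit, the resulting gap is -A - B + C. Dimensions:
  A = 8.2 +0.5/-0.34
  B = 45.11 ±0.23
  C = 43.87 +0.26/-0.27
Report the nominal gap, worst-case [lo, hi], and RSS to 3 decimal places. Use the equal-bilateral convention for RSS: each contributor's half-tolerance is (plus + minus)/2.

Stack each dimension's contribution:
  -A: nom -8.200 → Σnom=-8.200; wc +0.340/-0.500 → slack +0.340/-0.500; half-tol=0.420, Σhalf²=0.176400
  -B: nom -45.110 → Σnom=-53.310; wc +0.230/-0.230 → slack +0.570/-0.730; half-tol=0.230, Σhalf²=0.229300
  +C: nom +43.870 → Σnom=-9.440; wc +0.260/-0.270 → slack +0.830/-1.000; half-tol=0.265, Σhalf²=0.299525
Nominal = -9.440. Worst-case = [-9.440 - 1.000, -9.440 + 0.830] = [-10.440, -8.610]. RSS = √0.299525 = 0.547.

nominal=-9.440 wc=[-10.440,-8.610] rss=0.547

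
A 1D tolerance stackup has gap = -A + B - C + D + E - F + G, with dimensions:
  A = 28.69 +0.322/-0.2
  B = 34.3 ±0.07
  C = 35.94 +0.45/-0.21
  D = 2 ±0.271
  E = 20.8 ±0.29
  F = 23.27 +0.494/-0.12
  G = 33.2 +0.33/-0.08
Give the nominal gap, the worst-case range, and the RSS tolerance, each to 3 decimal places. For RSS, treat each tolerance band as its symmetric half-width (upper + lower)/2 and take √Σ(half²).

Stack each dimension's contribution:
  -A: nom -28.690 → Σnom=-28.690; wc +0.200/-0.322 → slack +0.200/-0.322; half-tol=0.261, Σhalf²=0.068121
  +B: nom +34.300 → Σnom=5.610; wc +0.070/-0.070 → slack +0.270/-0.392; half-tol=0.070, Σhalf²=0.073021
  -C: nom -35.940 → Σnom=-30.330; wc +0.210/-0.450 → slack +0.480/-0.842; half-tol=0.330, Σhalf²=0.181921
  +D: nom +2.000 → Σnom=-28.330; wc +0.271/-0.271 → slack +0.751/-1.113; half-tol=0.271, Σhalf²=0.255362
  +E: nom +20.800 → Σnom=-7.530; wc +0.290/-0.290 → slack +1.041/-1.403; half-tol=0.290, Σhalf²=0.339462
  -F: nom -23.270 → Σnom=-30.800; wc +0.120/-0.494 → slack +1.161/-1.897; half-tol=0.307, Σhalf²=0.433711
  +G: nom +33.200 → Σnom=2.400; wc +0.330/-0.080 → slack +1.491/-1.977; half-tol=0.205, Σhalf²=0.475736
Nominal = 2.400. Worst-case = [2.400 - 1.977, 2.400 + 1.491] = [0.423, 3.891]. RSS = √0.475736 = 0.690.

nominal=2.400 wc=[0.423,3.891] rss=0.690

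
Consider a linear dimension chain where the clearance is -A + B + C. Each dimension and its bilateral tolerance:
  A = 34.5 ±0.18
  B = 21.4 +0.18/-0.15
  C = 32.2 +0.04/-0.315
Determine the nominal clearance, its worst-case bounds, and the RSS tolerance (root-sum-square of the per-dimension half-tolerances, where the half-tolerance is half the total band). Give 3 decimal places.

nominal=19.100 wc=[18.455,19.500] rss=0.302

Stack each dimension's contribution:
  -A: nom -34.500 → Σnom=-34.500; wc +0.180/-0.180 → slack +0.180/-0.180; half-tol=0.180, Σhalf²=0.032400
  +B: nom +21.400 → Σnom=-13.100; wc +0.180/-0.150 → slack +0.360/-0.330; half-tol=0.165, Σhalf²=0.059625
  +C: nom +32.200 → Σnom=19.100; wc +0.040/-0.315 → slack +0.400/-0.645; half-tol=0.177, Σhalf²=0.091131
Nominal = 19.100. Worst-case = [19.100 - 0.645, 19.100 + 0.400] = [18.455, 19.500]. RSS = √0.091131 = 0.302.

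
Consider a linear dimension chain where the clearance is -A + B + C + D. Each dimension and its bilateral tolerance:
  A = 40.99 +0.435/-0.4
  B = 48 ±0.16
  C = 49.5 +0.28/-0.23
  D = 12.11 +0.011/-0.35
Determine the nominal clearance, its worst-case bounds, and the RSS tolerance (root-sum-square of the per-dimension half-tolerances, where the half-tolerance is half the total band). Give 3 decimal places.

Stack each dimension's contribution:
  -A: nom -40.990 → Σnom=-40.990; wc +0.400/-0.435 → slack +0.400/-0.435; half-tol=0.417, Σhalf²=0.174306
  +B: nom +48.000 → Σnom=7.010; wc +0.160/-0.160 → slack +0.560/-0.595; half-tol=0.160, Σhalf²=0.199906
  +C: nom +49.500 → Σnom=56.510; wc +0.280/-0.230 → slack +0.840/-0.825; half-tol=0.255, Σhalf²=0.264931
  +D: nom +12.110 → Σnom=68.620; wc +0.011/-0.350 → slack +0.851/-1.175; half-tol=0.180, Σhalf²=0.297511
Nominal = 68.620. Worst-case = [68.620 - 1.175, 68.620 + 0.851] = [67.445, 69.471]. RSS = √0.297511 = 0.545.

nominal=68.620 wc=[67.445,69.471] rss=0.545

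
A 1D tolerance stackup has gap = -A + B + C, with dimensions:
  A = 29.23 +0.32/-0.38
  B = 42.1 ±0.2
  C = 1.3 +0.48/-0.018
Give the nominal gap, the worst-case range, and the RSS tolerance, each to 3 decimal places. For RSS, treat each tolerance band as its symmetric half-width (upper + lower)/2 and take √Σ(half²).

Stack each dimension's contribution:
  -A: nom -29.230 → Σnom=-29.230; wc +0.380/-0.320 → slack +0.380/-0.320; half-tol=0.350, Σhalf²=0.122500
  +B: nom +42.100 → Σnom=12.870; wc +0.200/-0.200 → slack +0.580/-0.520; half-tol=0.200, Σhalf²=0.162500
  +C: nom +1.300 → Σnom=14.170; wc +0.480/-0.018 → slack +1.060/-0.538; half-tol=0.249, Σhalf²=0.224501
Nominal = 14.170. Worst-case = [14.170 - 0.538, 14.170 + 1.060] = [13.632, 15.230]. RSS = √0.224501 = 0.474.

nominal=14.170 wc=[13.632,15.230] rss=0.474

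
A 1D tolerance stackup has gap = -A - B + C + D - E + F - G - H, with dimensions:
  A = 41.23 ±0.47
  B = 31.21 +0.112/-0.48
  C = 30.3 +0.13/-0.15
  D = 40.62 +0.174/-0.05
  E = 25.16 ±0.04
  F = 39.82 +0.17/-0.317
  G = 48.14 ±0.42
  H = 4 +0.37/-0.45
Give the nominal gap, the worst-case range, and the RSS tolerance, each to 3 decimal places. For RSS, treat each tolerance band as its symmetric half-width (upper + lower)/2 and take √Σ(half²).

Stack each dimension's contribution:
  -A: nom -41.230 → Σnom=-41.230; wc +0.470/-0.470 → slack +0.470/-0.470; half-tol=0.470, Σhalf²=0.220900
  -B: nom -31.210 → Σnom=-72.440; wc +0.480/-0.112 → slack +0.950/-0.582; half-tol=0.296, Σhalf²=0.308516
  +C: nom +30.300 → Σnom=-42.140; wc +0.130/-0.150 → slack +1.080/-0.732; half-tol=0.140, Σhalf²=0.328116
  +D: nom +40.620 → Σnom=-1.520; wc +0.174/-0.050 → slack +1.254/-0.782; half-tol=0.112, Σhalf²=0.340660
  -E: nom -25.160 → Σnom=-26.680; wc +0.040/-0.040 → slack +1.294/-0.822; half-tol=0.040, Σhalf²=0.342260
  +F: nom +39.820 → Σnom=13.140; wc +0.170/-0.317 → slack +1.464/-1.139; half-tol=0.243, Σhalf²=0.401552
  -G: nom -48.140 → Σnom=-35.000; wc +0.420/-0.420 → slack +1.884/-1.559; half-tol=0.420, Σhalf²=0.577952
  -H: nom -4.000 → Σnom=-39.000; wc +0.450/-0.370 → slack +2.334/-1.929; half-tol=0.410, Σhalf²=0.746052
Nominal = -39.000. Worst-case = [-39.000 - 1.929, -39.000 + 2.334] = [-40.929, -36.666]. RSS = √0.746052 = 0.864.

nominal=-39.000 wc=[-40.929,-36.666] rss=0.864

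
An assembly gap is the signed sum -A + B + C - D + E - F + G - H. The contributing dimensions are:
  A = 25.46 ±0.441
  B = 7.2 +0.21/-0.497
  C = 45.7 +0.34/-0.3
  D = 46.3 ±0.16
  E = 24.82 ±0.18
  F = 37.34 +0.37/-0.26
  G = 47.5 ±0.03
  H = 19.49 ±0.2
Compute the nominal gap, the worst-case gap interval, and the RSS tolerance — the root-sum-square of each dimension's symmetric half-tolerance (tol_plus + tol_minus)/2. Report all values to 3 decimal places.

Stack each dimension's contribution:
  -A: nom -25.460 → Σnom=-25.460; wc +0.441/-0.441 → slack +0.441/-0.441; half-tol=0.441, Σhalf²=0.194481
  +B: nom +7.200 → Σnom=-18.260; wc +0.210/-0.497 → slack +0.651/-0.938; half-tol=0.353, Σhalf²=0.319443
  +C: nom +45.700 → Σnom=27.440; wc +0.340/-0.300 → slack +0.991/-1.238; half-tol=0.320, Σhalf²=0.421843
  -D: nom -46.300 → Σnom=-18.860; wc +0.160/-0.160 → slack +1.151/-1.398; half-tol=0.160, Σhalf²=0.447443
  +E: nom +24.820 → Σnom=5.960; wc +0.180/-0.180 → slack +1.331/-1.578; half-tol=0.180, Σhalf²=0.479843
  -F: nom -37.340 → Σnom=-31.380; wc +0.260/-0.370 → slack +1.591/-1.948; half-tol=0.315, Σhalf²=0.579068
  +G: nom +47.500 → Σnom=16.120; wc +0.030/-0.030 → slack +1.621/-1.978; half-tol=0.030, Σhalf²=0.579968
  -H: nom -19.490 → Σnom=-3.370; wc +0.200/-0.200 → slack +1.821/-2.178; half-tol=0.200, Σhalf²=0.619968
Nominal = -3.370. Worst-case = [-3.370 - 2.178, -3.370 + 1.821] = [-5.548, -1.549]. RSS = √0.619968 = 0.787.

nominal=-3.370 wc=[-5.548,-1.549] rss=0.787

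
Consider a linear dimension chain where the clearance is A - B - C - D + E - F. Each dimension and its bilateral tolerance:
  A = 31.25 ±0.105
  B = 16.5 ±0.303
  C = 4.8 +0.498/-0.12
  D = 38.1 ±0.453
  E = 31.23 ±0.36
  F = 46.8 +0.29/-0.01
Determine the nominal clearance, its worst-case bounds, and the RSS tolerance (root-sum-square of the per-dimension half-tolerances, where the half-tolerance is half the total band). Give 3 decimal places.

nominal=-43.720 wc=[-45.729,-42.369] rss=0.745

Stack each dimension's contribution:
  +A: nom +31.250 → Σnom=31.250; wc +0.105/-0.105 → slack +0.105/-0.105; half-tol=0.105, Σhalf²=0.011025
  -B: nom -16.500 → Σnom=14.750; wc +0.303/-0.303 → slack +0.408/-0.408; half-tol=0.303, Σhalf²=0.102834
  -C: nom -4.800 → Σnom=9.950; wc +0.120/-0.498 → slack +0.528/-0.906; half-tol=0.309, Σhalf²=0.198315
  -D: nom -38.100 → Σnom=-28.150; wc +0.453/-0.453 → slack +0.981/-1.359; half-tol=0.453, Σhalf²=0.403524
  +E: nom +31.230 → Σnom=3.080; wc +0.360/-0.360 → slack +1.341/-1.719; half-tol=0.360, Σhalf²=0.533124
  -F: nom -46.800 → Σnom=-43.720; wc +0.010/-0.290 → slack +1.351/-2.009; half-tol=0.150, Σhalf²=0.555624
Nominal = -43.720. Worst-case = [-43.720 - 2.009, -43.720 + 1.351] = [-45.729, -42.369]. RSS = √0.555624 = 0.745.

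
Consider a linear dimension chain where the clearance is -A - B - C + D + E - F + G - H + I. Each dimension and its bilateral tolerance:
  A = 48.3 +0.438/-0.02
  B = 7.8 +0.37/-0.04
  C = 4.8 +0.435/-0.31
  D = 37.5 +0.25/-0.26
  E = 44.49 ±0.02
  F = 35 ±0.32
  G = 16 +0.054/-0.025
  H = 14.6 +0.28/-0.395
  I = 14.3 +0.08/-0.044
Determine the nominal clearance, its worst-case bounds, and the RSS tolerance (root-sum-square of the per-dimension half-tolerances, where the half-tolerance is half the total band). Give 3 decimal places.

nominal=1.790 wc=[-0.402,3.279] rss=0.721

Stack each dimension's contribution:
  -A: nom -48.300 → Σnom=-48.300; wc +0.020/-0.438 → slack +0.020/-0.438; half-tol=0.229, Σhalf²=0.052441
  -B: nom -7.800 → Σnom=-56.100; wc +0.040/-0.370 → slack +0.060/-0.808; half-tol=0.205, Σhalf²=0.094466
  -C: nom -4.800 → Σnom=-60.900; wc +0.310/-0.435 → slack +0.370/-1.243; half-tol=0.372, Σhalf²=0.233222
  +D: nom +37.500 → Σnom=-23.400; wc +0.250/-0.260 → slack +0.620/-1.503; half-tol=0.255, Σhalf²=0.298247
  +E: nom +44.490 → Σnom=21.090; wc +0.020/-0.020 → slack +0.640/-1.523; half-tol=0.020, Σhalf²=0.298647
  -F: nom -35.000 → Σnom=-13.910; wc +0.320/-0.320 → slack +0.960/-1.843; half-tol=0.320, Σhalf²=0.401047
  +G: nom +16.000 → Σnom=2.090; wc +0.054/-0.025 → slack +1.014/-1.868; half-tol=0.040, Σhalf²=0.402607
  -H: nom -14.600 → Σnom=-12.510; wc +0.395/-0.280 → slack +1.409/-2.148; half-tol=0.338, Σhalf²=0.516514
  +I: nom +14.300 → Σnom=1.790; wc +0.080/-0.044 → slack +1.489/-2.192; half-tol=0.062, Σhalf²=0.520358
Nominal = 1.790. Worst-case = [1.790 - 2.192, 1.790 + 1.489] = [-0.402, 3.279]. RSS = √0.520358 = 0.721.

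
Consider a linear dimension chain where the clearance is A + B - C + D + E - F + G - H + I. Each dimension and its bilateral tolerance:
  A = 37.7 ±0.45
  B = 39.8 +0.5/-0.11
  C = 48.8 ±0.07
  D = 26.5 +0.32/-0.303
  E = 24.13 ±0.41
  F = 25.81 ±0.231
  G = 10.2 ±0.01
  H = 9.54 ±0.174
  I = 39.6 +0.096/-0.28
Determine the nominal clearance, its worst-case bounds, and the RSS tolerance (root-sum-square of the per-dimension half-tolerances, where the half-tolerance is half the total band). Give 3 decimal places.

nominal=93.780 wc=[91.742,96.041] rss=0.827

Stack each dimension's contribution:
  +A: nom +37.700 → Σnom=37.700; wc +0.450/-0.450 → slack +0.450/-0.450; half-tol=0.450, Σhalf²=0.202500
  +B: nom +39.800 → Σnom=77.500; wc +0.500/-0.110 → slack +0.950/-0.560; half-tol=0.305, Σhalf²=0.295525
  -C: nom -48.800 → Σnom=28.700; wc +0.070/-0.070 → slack +1.020/-0.630; half-tol=0.070, Σhalf²=0.300425
  +D: nom +26.500 → Σnom=55.200; wc +0.320/-0.303 → slack +1.340/-0.933; half-tol=0.311, Σhalf²=0.397457
  +E: nom +24.130 → Σnom=79.330; wc +0.410/-0.410 → slack +1.750/-1.343; half-tol=0.410, Σhalf²=0.565557
  -F: nom -25.810 → Σnom=53.520; wc +0.231/-0.231 → slack +1.981/-1.574; half-tol=0.231, Σhalf²=0.618918
  +G: nom +10.200 → Σnom=63.720; wc +0.010/-0.010 → slack +1.991/-1.584; half-tol=0.010, Σhalf²=0.619018
  -H: nom -9.540 → Σnom=54.180; wc +0.174/-0.174 → slack +2.165/-1.758; half-tol=0.174, Σhalf²=0.649294
  +I: nom +39.600 → Σnom=93.780; wc +0.096/-0.280 → slack +2.261/-2.038; half-tol=0.188, Σhalf²=0.684638
Nominal = 93.780. Worst-case = [93.780 - 2.038, 93.780 + 2.261] = [91.742, 96.041]. RSS = √0.684638 = 0.827.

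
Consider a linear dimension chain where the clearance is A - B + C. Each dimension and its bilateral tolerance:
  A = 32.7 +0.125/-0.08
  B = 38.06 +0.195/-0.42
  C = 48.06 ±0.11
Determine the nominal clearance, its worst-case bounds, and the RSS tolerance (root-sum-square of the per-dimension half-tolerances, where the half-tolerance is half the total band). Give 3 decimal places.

nominal=42.700 wc=[42.315,43.355] rss=0.342

Stack each dimension's contribution:
  +A: nom +32.700 → Σnom=32.700; wc +0.125/-0.080 → slack +0.125/-0.080; half-tol=0.103, Σhalf²=0.010506
  -B: nom -38.060 → Σnom=-5.360; wc +0.420/-0.195 → slack +0.545/-0.275; half-tol=0.307, Σhalf²=0.105063
  +C: nom +48.060 → Σnom=42.700; wc +0.110/-0.110 → slack +0.655/-0.385; half-tol=0.110, Σhalf²=0.117163
Nominal = 42.700. Worst-case = [42.700 - 0.385, 42.700 + 0.655] = [42.315, 43.355]. RSS = √0.117163 = 0.342.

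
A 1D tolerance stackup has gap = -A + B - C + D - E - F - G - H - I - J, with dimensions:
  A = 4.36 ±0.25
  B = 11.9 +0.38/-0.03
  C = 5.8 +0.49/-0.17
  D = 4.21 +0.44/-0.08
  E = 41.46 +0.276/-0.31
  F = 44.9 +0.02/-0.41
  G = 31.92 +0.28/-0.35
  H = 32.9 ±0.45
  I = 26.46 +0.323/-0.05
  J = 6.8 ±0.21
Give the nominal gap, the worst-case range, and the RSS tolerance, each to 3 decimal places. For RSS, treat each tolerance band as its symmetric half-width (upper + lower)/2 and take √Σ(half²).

Stack each dimension's contribution:
  -A: nom -4.360 → Σnom=-4.360; wc +0.250/-0.250 → slack +0.250/-0.250; half-tol=0.250, Σhalf²=0.062500
  +B: nom +11.900 → Σnom=7.540; wc +0.380/-0.030 → slack +0.630/-0.280; half-tol=0.205, Σhalf²=0.104525
  -C: nom -5.800 → Σnom=1.740; wc +0.170/-0.490 → slack +0.800/-0.770; half-tol=0.330, Σhalf²=0.213425
  +D: nom +4.210 → Σnom=5.950; wc +0.440/-0.080 → slack +1.240/-0.850; half-tol=0.260, Σhalf²=0.281025
  -E: nom -41.460 → Σnom=-35.510; wc +0.310/-0.276 → slack +1.550/-1.126; half-tol=0.293, Σhalf²=0.366874
  -F: nom -44.900 → Σnom=-80.410; wc +0.410/-0.020 → slack +1.960/-1.146; half-tol=0.215, Σhalf²=0.413099
  -G: nom -31.920 → Σnom=-112.330; wc +0.350/-0.280 → slack +2.310/-1.426; half-tol=0.315, Σhalf²=0.512324
  -H: nom -32.900 → Σnom=-145.230; wc +0.450/-0.450 → slack +2.760/-1.876; half-tol=0.450, Σhalf²=0.714824
  -I: nom -26.460 → Σnom=-171.690; wc +0.050/-0.323 → slack +2.810/-2.199; half-tol=0.186, Σhalf²=0.749606
  -J: nom -6.800 → Σnom=-178.490; wc +0.210/-0.210 → slack +3.020/-2.409; half-tol=0.210, Σhalf²=0.793706
Nominal = -178.490. Worst-case = [-178.490 - 2.409, -178.490 + 3.020] = [-180.899, -175.470]. RSS = √0.793706 = 0.891.

nominal=-178.490 wc=[-180.899,-175.470] rss=0.891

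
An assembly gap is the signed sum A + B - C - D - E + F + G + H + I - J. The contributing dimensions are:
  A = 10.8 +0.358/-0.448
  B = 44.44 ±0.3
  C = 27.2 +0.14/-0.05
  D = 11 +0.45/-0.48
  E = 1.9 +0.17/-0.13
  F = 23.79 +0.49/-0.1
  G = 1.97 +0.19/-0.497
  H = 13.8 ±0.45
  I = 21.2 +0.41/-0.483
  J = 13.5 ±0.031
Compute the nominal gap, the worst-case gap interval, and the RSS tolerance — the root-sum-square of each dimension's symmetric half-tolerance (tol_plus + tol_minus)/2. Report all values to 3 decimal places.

Stack each dimension's contribution:
  +A: nom +10.800 → Σnom=10.800; wc +0.358/-0.448 → slack +0.358/-0.448; half-tol=0.403, Σhalf²=0.162409
  +B: nom +44.440 → Σnom=55.240; wc +0.300/-0.300 → slack +0.658/-0.748; half-tol=0.300, Σhalf²=0.252409
  -C: nom -27.200 → Σnom=28.040; wc +0.050/-0.140 → slack +0.708/-0.888; half-tol=0.095, Σhalf²=0.261434
  -D: nom -11.000 → Σnom=17.040; wc +0.480/-0.450 → slack +1.188/-1.338; half-tol=0.465, Σhalf²=0.477659
  -E: nom -1.900 → Σnom=15.140; wc +0.130/-0.170 → slack +1.318/-1.508; half-tol=0.150, Σhalf²=0.500159
  +F: nom +23.790 → Σnom=38.930; wc +0.490/-0.100 → slack +1.808/-1.608; half-tol=0.295, Σhalf²=0.587184
  +G: nom +1.970 → Σnom=40.900; wc +0.190/-0.497 → slack +1.998/-2.105; half-tol=0.344, Σhalf²=0.705176
  +H: nom +13.800 → Σnom=54.700; wc +0.450/-0.450 → slack +2.448/-2.555; half-tol=0.450, Σhalf²=0.907676
  +I: nom +21.200 → Σnom=75.900; wc +0.410/-0.483 → slack +2.858/-3.038; half-tol=0.447, Σhalf²=1.107039
  -J: nom -13.500 → Σnom=62.400; wc +0.031/-0.031 → slack +2.889/-3.069; half-tol=0.031, Σhalf²=1.108000
Nominal = 62.400. Worst-case = [62.400 - 3.069, 62.400 + 2.889] = [59.331, 65.289]. RSS = √1.108000 = 1.053.

nominal=62.400 wc=[59.331,65.289] rss=1.053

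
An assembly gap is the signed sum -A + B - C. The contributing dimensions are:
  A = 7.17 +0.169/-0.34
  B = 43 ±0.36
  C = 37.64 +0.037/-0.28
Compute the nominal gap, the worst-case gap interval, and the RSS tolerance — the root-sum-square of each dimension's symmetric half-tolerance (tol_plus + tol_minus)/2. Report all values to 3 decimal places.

Stack each dimension's contribution:
  -A: nom -7.170 → Σnom=-7.170; wc +0.340/-0.169 → slack +0.340/-0.169; half-tol=0.255, Σhalf²=0.064770
  +B: nom +43.000 → Σnom=35.830; wc +0.360/-0.360 → slack +0.700/-0.529; half-tol=0.360, Σhalf²=0.194370
  -C: nom -37.640 → Σnom=-1.810; wc +0.280/-0.037 → slack +0.980/-0.566; half-tol=0.159, Σhalf²=0.219493
Nominal = -1.810. Worst-case = [-1.810 - 0.566, -1.810 + 0.980] = [-2.376, -0.830]. RSS = √0.219493 = 0.469.

nominal=-1.810 wc=[-2.376,-0.830] rss=0.469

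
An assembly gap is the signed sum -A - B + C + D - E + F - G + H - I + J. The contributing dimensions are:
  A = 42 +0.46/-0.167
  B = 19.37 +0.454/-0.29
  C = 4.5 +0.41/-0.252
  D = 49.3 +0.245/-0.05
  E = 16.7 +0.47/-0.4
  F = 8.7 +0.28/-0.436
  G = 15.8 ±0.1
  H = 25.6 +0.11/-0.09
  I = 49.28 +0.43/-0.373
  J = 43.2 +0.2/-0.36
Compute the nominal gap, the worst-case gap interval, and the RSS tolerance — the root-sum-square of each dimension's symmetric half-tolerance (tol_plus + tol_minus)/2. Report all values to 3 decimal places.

Stack each dimension's contribution:
  -A: nom -42.000 → Σnom=-42.000; wc +0.167/-0.460 → slack +0.167/-0.460; half-tol=0.314, Σhalf²=0.098282
  -B: nom -19.370 → Σnom=-61.370; wc +0.290/-0.454 → slack +0.457/-0.914; half-tol=0.372, Σhalf²=0.236666
  +C: nom +4.500 → Σnom=-56.870; wc +0.410/-0.252 → slack +0.867/-1.166; half-tol=0.331, Σhalf²=0.346227
  +D: nom +49.300 → Σnom=-7.570; wc +0.245/-0.050 → slack +1.112/-1.216; half-tol=0.147, Σhalf²=0.367983
  -E: nom -16.700 → Σnom=-24.270; wc +0.400/-0.470 → slack +1.512/-1.686; half-tol=0.435, Σhalf²=0.557208
  +F: nom +8.700 → Σnom=-15.570; wc +0.280/-0.436 → slack +1.792/-2.122; half-tol=0.358, Σhalf²=0.685372
  -G: nom -15.800 → Σnom=-31.370; wc +0.100/-0.100 → slack +1.892/-2.222; half-tol=0.100, Σhalf²=0.695372
  +H: nom +25.600 → Σnom=-5.770; wc +0.110/-0.090 → slack +2.002/-2.312; half-tol=0.100, Σhalf²=0.705372
  -I: nom -49.280 → Σnom=-55.050; wc +0.373/-0.430 → slack +2.375/-2.742; half-tol=0.401, Σhalf²=0.866575
  +J: nom +43.200 → Σnom=-11.850; wc +0.200/-0.360 → slack +2.575/-3.102; half-tol=0.280, Σhalf²=0.944975
Nominal = -11.850. Worst-case = [-11.850 - 3.102, -11.850 + 2.575] = [-14.952, -9.275]. RSS = √0.944975 = 0.972.

nominal=-11.850 wc=[-14.952,-9.275] rss=0.972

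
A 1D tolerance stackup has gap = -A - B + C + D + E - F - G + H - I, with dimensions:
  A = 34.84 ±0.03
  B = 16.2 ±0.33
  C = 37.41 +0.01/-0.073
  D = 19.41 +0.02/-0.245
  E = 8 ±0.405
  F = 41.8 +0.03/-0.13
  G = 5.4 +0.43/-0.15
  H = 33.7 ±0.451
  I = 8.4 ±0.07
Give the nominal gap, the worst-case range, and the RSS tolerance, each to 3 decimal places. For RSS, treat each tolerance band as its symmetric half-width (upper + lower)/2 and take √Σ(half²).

Stack each dimension's contribution:
  -A: nom -34.840 → Σnom=-34.840; wc +0.030/-0.030 → slack +0.030/-0.030; half-tol=0.030, Σhalf²=0.000900
  -B: nom -16.200 → Σnom=-51.040; wc +0.330/-0.330 → slack +0.360/-0.360; half-tol=0.330, Σhalf²=0.109800
  +C: nom +37.410 → Σnom=-13.630; wc +0.010/-0.073 → slack +0.370/-0.433; half-tol=0.041, Σhalf²=0.111522
  +D: nom +19.410 → Σnom=5.780; wc +0.020/-0.245 → slack +0.390/-0.678; half-tol=0.133, Σhalf²=0.129079
  +E: nom +8.000 → Σnom=13.780; wc +0.405/-0.405 → slack +0.795/-1.083; half-tol=0.405, Σhalf²=0.293104
  -F: nom -41.800 → Σnom=-28.020; wc +0.130/-0.030 → slack +0.925/-1.113; half-tol=0.080, Σhalf²=0.299504
  -G: nom -5.400 → Σnom=-33.420; wc +0.150/-0.430 → slack +1.075/-1.543; half-tol=0.290, Σhalf²=0.383604
  +H: nom +33.700 → Σnom=0.280; wc +0.451/-0.451 → slack +1.526/-1.994; half-tol=0.451, Σhalf²=0.587005
  -I: nom -8.400 → Σnom=-8.120; wc +0.070/-0.070 → slack +1.596/-2.064; half-tol=0.070, Σhalf²=0.591905
Nominal = -8.120. Worst-case = [-8.120 - 2.064, -8.120 + 1.596] = [-10.184, -6.524]. RSS = √0.591905 = 0.769.

nominal=-8.120 wc=[-10.184,-6.524] rss=0.769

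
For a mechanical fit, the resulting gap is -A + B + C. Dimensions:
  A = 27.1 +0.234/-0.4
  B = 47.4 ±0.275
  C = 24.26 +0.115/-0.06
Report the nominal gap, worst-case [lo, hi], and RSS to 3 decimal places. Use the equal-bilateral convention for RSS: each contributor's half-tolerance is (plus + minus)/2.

Stack each dimension's contribution:
  -A: nom -27.100 → Σnom=-27.100; wc +0.400/-0.234 → slack +0.400/-0.234; half-tol=0.317, Σhalf²=0.100489
  +B: nom +47.400 → Σnom=20.300; wc +0.275/-0.275 → slack +0.675/-0.509; half-tol=0.275, Σhalf²=0.176114
  +C: nom +24.260 → Σnom=44.560; wc +0.115/-0.060 → slack +0.790/-0.569; half-tol=0.087, Σhalf²=0.183770
Nominal = 44.560. Worst-case = [44.560 - 0.569, 44.560 + 0.790] = [43.991, 45.350]. RSS = √0.183770 = 0.429.

nominal=44.560 wc=[43.991,45.350] rss=0.429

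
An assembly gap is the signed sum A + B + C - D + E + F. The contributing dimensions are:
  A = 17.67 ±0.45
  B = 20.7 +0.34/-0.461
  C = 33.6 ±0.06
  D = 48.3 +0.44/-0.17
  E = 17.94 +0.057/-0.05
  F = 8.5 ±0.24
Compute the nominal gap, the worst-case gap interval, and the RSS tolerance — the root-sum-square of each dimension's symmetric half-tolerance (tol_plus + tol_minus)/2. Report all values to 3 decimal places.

Stack each dimension's contribution:
  +A: nom +17.670 → Σnom=17.670; wc +0.450/-0.450 → slack +0.450/-0.450; half-tol=0.450, Σhalf²=0.202500
  +B: nom +20.700 → Σnom=38.370; wc +0.340/-0.461 → slack +0.790/-0.911; half-tol=0.401, Σhalf²=0.362900
  +C: nom +33.600 → Σnom=71.970; wc +0.060/-0.060 → slack +0.850/-0.971; half-tol=0.060, Σhalf²=0.366500
  -D: nom -48.300 → Σnom=23.670; wc +0.170/-0.440 → slack +1.020/-1.411; half-tol=0.305, Σhalf²=0.459525
  +E: nom +17.940 → Σnom=41.610; wc +0.057/-0.050 → slack +1.077/-1.461; half-tol=0.054, Σhalf²=0.462388
  +F: nom +8.500 → Σnom=50.110; wc +0.240/-0.240 → slack +1.317/-1.701; half-tol=0.240, Σhalf²=0.519988
Nominal = 50.110. Worst-case = [50.110 - 1.701, 50.110 + 1.317] = [48.409, 51.427]. RSS = √0.519988 = 0.721.

nominal=50.110 wc=[48.409,51.427] rss=0.721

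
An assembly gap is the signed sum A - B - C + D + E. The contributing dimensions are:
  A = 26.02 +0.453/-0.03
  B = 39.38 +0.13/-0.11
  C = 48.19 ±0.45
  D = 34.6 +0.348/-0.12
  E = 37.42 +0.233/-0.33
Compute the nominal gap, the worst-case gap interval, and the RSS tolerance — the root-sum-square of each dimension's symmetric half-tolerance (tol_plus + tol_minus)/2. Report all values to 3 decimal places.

Stack each dimension's contribution:
  +A: nom +26.020 → Σnom=26.020; wc +0.453/-0.030 → slack +0.453/-0.030; half-tol=0.241, Σhalf²=0.058322
  -B: nom -39.380 → Σnom=-13.360; wc +0.110/-0.130 → slack +0.563/-0.160; half-tol=0.120, Σhalf²=0.072722
  -C: nom -48.190 → Σnom=-61.550; wc +0.450/-0.450 → slack +1.013/-0.610; half-tol=0.450, Σhalf²=0.275222
  +D: nom +34.600 → Σnom=-26.950; wc +0.348/-0.120 → slack +1.361/-0.730; half-tol=0.234, Σhalf²=0.329978
  +E: nom +37.420 → Σnom=10.470; wc +0.233/-0.330 → slack +1.594/-1.060; half-tol=0.282, Σhalf²=0.409220
Nominal = 10.470. Worst-case = [10.470 - 1.060, 10.470 + 1.594] = [9.410, 12.064]. RSS = √0.409220 = 0.640.

nominal=10.470 wc=[9.410,12.064] rss=0.640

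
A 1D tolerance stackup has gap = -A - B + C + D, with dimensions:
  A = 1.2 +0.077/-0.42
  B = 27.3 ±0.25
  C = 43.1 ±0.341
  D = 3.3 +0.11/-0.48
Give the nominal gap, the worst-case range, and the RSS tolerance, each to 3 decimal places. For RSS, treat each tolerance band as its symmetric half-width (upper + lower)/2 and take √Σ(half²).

Stack each dimension's contribution:
  -A: nom -1.200 → Σnom=-1.200; wc +0.420/-0.077 → slack +0.420/-0.077; half-tol=0.248, Σhalf²=0.061752
  -B: nom -27.300 → Σnom=-28.500; wc +0.250/-0.250 → slack +0.670/-0.327; half-tol=0.250, Σhalf²=0.124252
  +C: nom +43.100 → Σnom=14.600; wc +0.341/-0.341 → slack +1.011/-0.668; half-tol=0.341, Σhalf²=0.240533
  +D: nom +3.300 → Σnom=17.900; wc +0.110/-0.480 → slack +1.121/-1.148; half-tol=0.295, Σhalf²=0.327558
Nominal = 17.900. Worst-case = [17.900 - 1.148, 17.900 + 1.121] = [16.752, 19.021]. RSS = √0.327558 = 0.572.

nominal=17.900 wc=[16.752,19.021] rss=0.572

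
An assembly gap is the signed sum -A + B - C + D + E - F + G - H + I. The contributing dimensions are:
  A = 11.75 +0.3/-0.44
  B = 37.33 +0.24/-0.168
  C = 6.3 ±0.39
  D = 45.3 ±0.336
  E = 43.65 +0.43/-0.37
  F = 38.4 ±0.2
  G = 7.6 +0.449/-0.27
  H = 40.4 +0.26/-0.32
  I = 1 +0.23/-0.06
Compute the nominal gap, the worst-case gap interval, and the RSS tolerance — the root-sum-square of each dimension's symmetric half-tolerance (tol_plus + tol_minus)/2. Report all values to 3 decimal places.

Stack each dimension's contribution:
  -A: nom -11.750 → Σnom=-11.750; wc +0.440/-0.300 → slack +0.440/-0.300; half-tol=0.370, Σhalf²=0.136900
  +B: nom +37.330 → Σnom=25.580; wc +0.240/-0.168 → slack +0.680/-0.468; half-tol=0.204, Σhalf²=0.178516
  -C: nom -6.300 → Σnom=19.280; wc +0.390/-0.390 → slack +1.070/-0.858; half-tol=0.390, Σhalf²=0.330616
  +D: nom +45.300 → Σnom=64.580; wc +0.336/-0.336 → slack +1.406/-1.194; half-tol=0.336, Σhalf²=0.443512
  +E: nom +43.650 → Σnom=108.230; wc +0.430/-0.370 → slack +1.836/-1.564; half-tol=0.400, Σhalf²=0.603512
  -F: nom -38.400 → Σnom=69.830; wc +0.200/-0.200 → slack +2.036/-1.764; half-tol=0.200, Σhalf²=0.643512
  +G: nom +7.600 → Σnom=77.430; wc +0.449/-0.270 → slack +2.485/-2.034; half-tol=0.360, Σhalf²=0.772752
  -H: nom -40.400 → Σnom=37.030; wc +0.320/-0.260 → slack +2.805/-2.294; half-tol=0.290, Σhalf²=0.856852
  +I: nom +1.000 → Σnom=38.030; wc +0.230/-0.060 → slack +3.035/-2.354; half-tol=0.145, Σhalf²=0.877877
Nominal = 38.030. Worst-case = [38.030 - 2.354, 38.030 + 3.035] = [35.676, 41.065]. RSS = √0.877877 = 0.937.

nominal=38.030 wc=[35.676,41.065] rss=0.937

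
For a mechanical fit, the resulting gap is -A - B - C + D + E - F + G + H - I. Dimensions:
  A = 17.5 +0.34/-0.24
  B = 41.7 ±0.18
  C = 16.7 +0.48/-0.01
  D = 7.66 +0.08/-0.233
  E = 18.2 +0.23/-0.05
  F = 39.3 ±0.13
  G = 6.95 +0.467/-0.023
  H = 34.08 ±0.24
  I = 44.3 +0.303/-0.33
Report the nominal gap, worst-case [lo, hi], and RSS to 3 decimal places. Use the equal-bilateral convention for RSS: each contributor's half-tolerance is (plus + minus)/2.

Stack each dimension's contribution:
  -A: nom -17.500 → Σnom=-17.500; wc +0.240/-0.340 → slack +0.240/-0.340; half-tol=0.290, Σhalf²=0.084100
  -B: nom -41.700 → Σnom=-59.200; wc +0.180/-0.180 → slack +0.420/-0.520; half-tol=0.180, Σhalf²=0.116500
  -C: nom -16.700 → Σnom=-75.900; wc +0.010/-0.480 → slack +0.430/-1.000; half-tol=0.245, Σhalf²=0.176525
  +D: nom +7.660 → Σnom=-68.240; wc +0.080/-0.233 → slack +0.510/-1.233; half-tol=0.157, Σhalf²=0.201017
  +E: nom +18.200 → Σnom=-50.040; wc +0.230/-0.050 → slack +0.740/-1.283; half-tol=0.140, Σhalf²=0.220617
  -F: nom -39.300 → Σnom=-89.340; wc +0.130/-0.130 → slack +0.870/-1.413; half-tol=0.130, Σhalf²=0.237517
  +G: nom +6.950 → Σnom=-82.390; wc +0.467/-0.023 → slack +1.337/-1.436; half-tol=0.245, Σhalf²=0.297542
  +H: nom +34.080 → Σnom=-48.310; wc +0.240/-0.240 → slack +1.577/-1.676; half-tol=0.240, Σhalf²=0.355142
  -I: nom -44.300 → Σnom=-92.610; wc +0.330/-0.303 → slack +1.907/-1.979; half-tol=0.317, Σhalf²=0.455315
Nominal = -92.610. Worst-case = [-92.610 - 1.979, -92.610 + 1.907] = [-94.589, -90.703]. RSS = √0.455315 = 0.675.

nominal=-92.610 wc=[-94.589,-90.703] rss=0.675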